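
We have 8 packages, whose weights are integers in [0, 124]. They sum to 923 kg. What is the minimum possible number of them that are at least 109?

If only k of them are at least 109, the other 8 − k are at most 108, so the total is at most k·124 + (8 − k)·108.
This must reach 923, so k·124 + (8 − k)·108 ≥ 923, giving k ≥ 4.
Exactly 4 works: 4 values at 124 and 4 at 108 total 928; lower one of the high values by 5 (still ≥ 109) to hit 923.

4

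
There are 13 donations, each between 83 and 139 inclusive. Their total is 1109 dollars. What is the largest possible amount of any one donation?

Maximizing one value means minimizing the remaining 12.
The other 12 contribute at least 12 × 83 = 996, leaving at most 1109 − 996 = 113.
Since 113 ≤ 139, this is achievable: one at 113 and 12 at 83.

113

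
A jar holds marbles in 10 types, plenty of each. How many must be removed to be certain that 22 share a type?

211

You could draw 21 of every type without reaching 22 of any — 210 in all.
One more forces 22 of some type, so 210 + 1 = 211.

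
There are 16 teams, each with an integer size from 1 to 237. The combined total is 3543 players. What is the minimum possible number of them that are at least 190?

11

If only k of them are at least 190, the other 16 − k are at most 189, so the total is at most k·237 + (16 − k)·189.
This must reach 3543, so k·237 + (16 − k)·189 ≥ 3543, giving k ≥ 11.
Exactly 11 works: 11 values at 237 and 5 at 189 total 3552; lower one of the high values by 9 (still ≥ 190) to hit 3543.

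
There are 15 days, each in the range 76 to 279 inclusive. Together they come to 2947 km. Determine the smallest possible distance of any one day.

To make one day as small as possible, make the other 14 as large as possible.
The other 14 can take up 14 × 279 = 3906 ≥ 2947 − 76, so one day can sit at its floor of 76.
Achievable: one at 76 and the other 14 totalling 2871, which fits since 14 × 76 ≤ 2871 ≤ 14 × 279.

76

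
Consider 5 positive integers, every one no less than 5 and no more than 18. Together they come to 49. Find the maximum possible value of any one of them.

To make one integer as large as possible, make the other 4 as small as possible.
The other 4 contribute at least 4 × 5 = 20, leaving at most 49 − 20 = 29.
But each integer is capped at 18, so the maximum is 18.
Achievable: one at 18 and the other 4 totalling 31, which fits since 4 × 5 ≤ 31 ≤ 4 × 18.

18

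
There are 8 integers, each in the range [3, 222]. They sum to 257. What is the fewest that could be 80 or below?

6

Each value above 80 is at least 81, contributing at least 81 − 3 = 78 above the floor 3.
The sum exceeds the floor total 24 by 233, so at most ⌊233/78⌋ = 2 exceed 80, and at least 6 are ≤ 80.
Exactly 6 works: 6 values at 3 and 2 at 81 total 180; raise one of the low values by 77 (still ≤ 80) to hit 257.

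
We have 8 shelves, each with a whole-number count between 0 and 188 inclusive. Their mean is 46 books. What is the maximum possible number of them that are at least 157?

The total is 8 × 46 = 368.
With k values at 157 or above and the rest at least 0, the sum is at least 0 + 157k.
Since the sum is 368, we need 157k ≤ 368, i.e. k ≤ 2.
k = 2 is achieved by 2 values at 157 and 6 at 0, total 314; add 54 to one value (staying below 157) to reach 368.

2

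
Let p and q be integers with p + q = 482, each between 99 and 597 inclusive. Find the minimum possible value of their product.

For a fixed sum, pq is smallest when p and q are as far apart as possible.
At the endpoint p = 99, q = 482 − 99 = 383, so pq = 99 × 383 = 37917.

37917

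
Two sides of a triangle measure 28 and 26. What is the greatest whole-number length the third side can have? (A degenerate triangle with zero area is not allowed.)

53

The third side must be less than 28 + 26 = 54.
The largest integer below 54 is 53.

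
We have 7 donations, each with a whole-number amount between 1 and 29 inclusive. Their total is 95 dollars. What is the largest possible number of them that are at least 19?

With k values at 19 or above and the rest at least 1, the sum is at least 7 + 18k.
Since the sum is 95, we need 18k ≤ 88, i.e. k ≤ 4.
k = 4 is achieved by 4 values at 19 and 3 at 1, total 79; add 16 to one value (staying below 19) to reach 95.

4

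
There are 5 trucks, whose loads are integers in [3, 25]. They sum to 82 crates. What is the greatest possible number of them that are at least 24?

3

With k values at 24 or above and the rest at least 3, the sum is at least 15 + 21k.
Since the sum is 82, we need 21k ≤ 67, i.e. k ≤ 3.
k = 3 is achieved by 3 values at 24 and 2 at 3, total 78; add 4 to one value (staying below 24) to reach 82.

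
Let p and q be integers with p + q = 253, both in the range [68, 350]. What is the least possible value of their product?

pq = p(253 − p) is concave in p, so over [68, 185] it is minimized at an endpoint.
The extreme feasible split is p = 68, q = 185, giving pq = 12580.

12580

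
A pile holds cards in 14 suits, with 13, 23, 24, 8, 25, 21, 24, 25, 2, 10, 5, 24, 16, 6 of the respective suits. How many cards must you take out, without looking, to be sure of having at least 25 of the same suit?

225

In the worst case you take as many as possible of each suit without reaching 25: 13 + 23 + 24 + 8 + 24 + 21 + 24 + 24 + 2 + 10 + 5 + 24 + 16 + 6 = 224.
The next one must give 25 of some suit, so 224 + 1 = 225.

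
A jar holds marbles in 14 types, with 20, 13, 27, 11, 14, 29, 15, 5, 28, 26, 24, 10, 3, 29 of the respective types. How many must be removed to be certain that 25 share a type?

236

In the worst case you take as many as possible of each type without reaching 25: 20 + 13 + 24 + 11 + 14 + 24 + 15 + 5 + 24 + 24 + 24 + 10 + 3 + 24 = 235.
The next one must give 25 of some type, so 235 + 1 = 236.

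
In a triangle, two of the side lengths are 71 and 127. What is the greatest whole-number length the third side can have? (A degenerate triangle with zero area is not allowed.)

197

The third side must be less than 71 + 127 = 198.
The largest integer below 198 is 197.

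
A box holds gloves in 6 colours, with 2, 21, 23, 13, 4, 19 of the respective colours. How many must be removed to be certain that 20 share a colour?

In the worst case you take as many as possible of each colour without reaching 20: 2 + 19 + 19 + 13 + 4 + 19 = 76.
The next one must give 20 of some colour, so 76 + 1 = 77.

77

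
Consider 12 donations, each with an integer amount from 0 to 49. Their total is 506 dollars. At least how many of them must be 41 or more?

Suppose at most 12 − j of them reach 41; then j values are ≤ 40 and the rest ≤ 49.
The total is then ≤ 40·j + 49·(12 − j) = 588 − 9j. For this to be ≥ 506 we need j ≤ 9, so at least 12 − 9 = 3 must reach 41.
Exactly 3 works: 3 values at 49 and 9 at 40 total 507; lower one of the high values by 1 (still ≥ 41) to hit 506.

3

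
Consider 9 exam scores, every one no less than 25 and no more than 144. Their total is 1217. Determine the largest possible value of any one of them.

144

To make one score as large as possible, make the other 8 as small as possible.
The other 8 contribute at least 8 × 25 = 200, leaving at most 1217 − 200 = 1017.
But each score is capped at 144, so the maximum is 144.
Achievable: one at 144 and the other 8 totalling 1073, which fits since 8 × 25 ≤ 1073 ≤ 8 × 144.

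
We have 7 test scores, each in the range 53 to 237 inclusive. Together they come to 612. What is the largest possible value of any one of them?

Maximizing one value means minimizing the remaining 6.
The other 6 contribute at least 6 × 53 = 318, leaving at most 612 − 318 = 294.
But each score is capped at 237, so the maximum is 237.
Achievable: one at 237 and the other 6 totalling 375, which fits since 6 × 53 ≤ 375 ≤ 6 × 237.

237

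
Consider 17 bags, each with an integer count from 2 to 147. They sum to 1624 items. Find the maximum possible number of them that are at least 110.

14

If k of the values are ≥ 110, the total is ≥ 110k + 2(17 − k).
Setting 110k + 2(17 − k) ≤ 1624 gives 108k ≤ 1590, so k ≤ 14.
k = 14 is achieved by 14 values at 110 and 3 at 2, total 1546; add 78 to one value (staying below 110) to reach 1624.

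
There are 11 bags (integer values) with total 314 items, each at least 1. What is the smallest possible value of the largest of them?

If every one of the 11 were at most 28, the total would be at most 11 × 28 = 308 < 314.
Equality holds with 6 values of 29 and 5 values of 28.

29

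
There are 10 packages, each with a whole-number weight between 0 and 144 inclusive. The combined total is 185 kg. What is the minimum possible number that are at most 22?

2

If only k of them are at most 22, the other 10 − k are at least 23, so the total is at least (10 − k)·23 + k·0.
This is ≤ 185, so (10 − k)·23 + 0k ≤ 185, which gives k ≥ 2.
Exactly 2 works: 2 values at 0 and 8 at 23 total 184; raise one of the low values by 1 (still ≤ 22) to hit 185.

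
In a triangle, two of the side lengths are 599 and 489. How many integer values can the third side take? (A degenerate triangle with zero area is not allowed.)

The triangle inequality gives |599 − 489| < c < 599 + 489, i.e. 110 < c < 1088.
So c can be any integer from 111 to 1087: 977 values.

977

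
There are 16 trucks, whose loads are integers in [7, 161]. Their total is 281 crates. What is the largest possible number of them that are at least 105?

1

Suppose k of them are at least 105. Those contribute at least 105 each and the other 16 − k at least 7 each.
So the total is at least 105k + 7(16 − k) = 112 + 98k. This must be ≤ 281, giving k ≤ 1.
k = 1 is achieved by 1 value at 105 and 15 at 7, total 210; add 71 to one value (staying below 105) to reach 281.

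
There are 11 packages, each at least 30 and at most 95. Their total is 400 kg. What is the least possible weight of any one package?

30

Minimizing one value means maximizing the remaining 10.
The other 10 can take up 10 × 95 = 950 ≥ 400 − 30, so one package can sit at its floor of 30.
Achievable: one at 30 and the other 10 totalling 370, which fits since 10 × 30 ≤ 370 ≤ 10 × 95.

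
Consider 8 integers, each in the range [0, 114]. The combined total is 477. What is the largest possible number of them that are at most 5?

Suppose k of them are at most 5. Those contribute at most 5 each and the rest at most 114 each.
So the total is at most 5k + 114(8 − k) = 912 − 109k. This must still be ≥ 477, so k ≤ 3.
k = 3 is achieved by 3 values at 5 and 5 at 114, total 585; lower one of the 114's by 108 (still > 5) to reach 477.

3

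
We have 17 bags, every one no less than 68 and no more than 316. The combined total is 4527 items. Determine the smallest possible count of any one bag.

Minimizing one value means maximizing the remaining 16.
The other 16 can take up 16 × 316 = 5056 ≥ 4527 − 68, so one bag can sit at its floor of 68.
Achievable: one at 68 and the other 16 totalling 4459, which fits since 16 × 68 ≤ 4459 ≤ 16 × 316.

68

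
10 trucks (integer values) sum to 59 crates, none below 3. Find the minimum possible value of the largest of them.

6

If every one of the 10 were at most 5, the total would be at most 10 × 5 = 50 < 59.
Equality holds with 9 values of 6 and 1 value of 5.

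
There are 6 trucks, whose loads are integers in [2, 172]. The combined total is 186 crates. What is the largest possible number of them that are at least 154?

With k values at 154 or above and the rest at least 2, the sum is at least 12 + 152k.
Since the sum is 186, we need 152k ≤ 174, i.e. k ≤ 1.
k = 1 is achieved by 1 value at 154 and 5 at 2, total 164; add 22 to one value (staying below 154) to reach 186.

1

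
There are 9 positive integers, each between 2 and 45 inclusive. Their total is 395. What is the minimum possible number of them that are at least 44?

4

Suppose at most 9 − j of them reach 44; then j values are ≤ 43 and the rest ≤ 45.
The total is then ≤ 43·j + 45·(9 − j) = 405 − 2j. For this to be ≥ 395 we need j ≤ 5, so at least 9 − 5 = 4 must reach 44.
Exactly 4 works: 4 values at 45 and 5 at 43 total 395.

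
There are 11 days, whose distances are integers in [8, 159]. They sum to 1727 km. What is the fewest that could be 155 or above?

7

Suppose at most 11 − j of them reach 155; then j values are ≤ 154 and the rest ≤ 159.
The total is then ≤ 154·j + 159·(11 − j) = 1749 − 5j. For this to be ≥ 1727 we need j ≤ 4, so at least 11 − 4 = 7 must reach 155.
Exactly 7 works: 7 values at 159 and 4 at 154 total 1729; lower one of the high values by 2 (still ≥ 155) to hit 1727.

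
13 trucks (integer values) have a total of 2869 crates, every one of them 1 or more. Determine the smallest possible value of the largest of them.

221

The average is 2869/13 > 220, so not all 13 can be 220 or less; the largest is ≥ 221.
Taking 4 copies of 220 and 9 copies of 221 gives exactly 2869, so 221 is attained.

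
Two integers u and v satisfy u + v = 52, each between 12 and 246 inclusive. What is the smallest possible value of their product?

480

Since u + v is fixed, pushing one of them to its bound minimizes the product.
The extreme feasible split is u = 12, v = 40, giving uv = 480.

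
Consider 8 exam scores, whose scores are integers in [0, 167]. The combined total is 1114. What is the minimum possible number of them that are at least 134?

If only k of them are at least 134, the other 8 − k are at most 133, so the total is at most k·167 + (8 − k)·133.
This must reach 1114, so k·167 + (8 − k)·133 ≥ 1114, giving k ≥ 2.
Exactly 2 works: 2 values at 167 and 6 at 133 total 1132; lower one of the high values by 18 (still ≥ 134) to hit 1114.

2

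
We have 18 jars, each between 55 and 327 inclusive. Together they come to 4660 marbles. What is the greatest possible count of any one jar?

To make one jar as large as possible, make the other 17 as small as possible.
The other 17 contribute at least 17 × 55 = 935, leaving at most 4660 − 935 = 3725.
But each jar is capped at 327, so the maximum is 327.
Achievable: one at 327 and the other 17 totalling 4333, which fits since 17 × 55 ≤ 4333 ≤ 17 × 327.

327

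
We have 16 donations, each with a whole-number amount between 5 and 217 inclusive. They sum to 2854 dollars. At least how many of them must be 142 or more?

8

If only k of them are at least 142, the other 16 − k are at most 141, so the total is at most k·217 + (16 − k)·141.
This must reach 2854, so k·217 + (16 − k)·141 ≥ 2854, giving k ≥ 8.
Exactly 8 works: 8 values at 217 and 8 at 141 total 2864; lower one of the high values by 10 (still ≥ 142) to hit 2854.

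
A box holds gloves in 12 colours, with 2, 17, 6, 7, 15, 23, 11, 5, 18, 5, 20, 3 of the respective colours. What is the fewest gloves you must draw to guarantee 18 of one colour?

123

In the worst case you take as many as possible of each colour without reaching 18: 2 + 17 + 6 + 7 + 15 + 17 + 11 + 5 + 17 + 5 + 17 + 3 = 122.
The next one must give 18 of some colour, so 122 + 1 = 123.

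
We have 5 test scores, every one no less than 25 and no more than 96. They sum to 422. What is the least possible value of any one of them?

38

Minimizing one value means maximizing the remaining 4.
The other 4 contribute at most 4 × 96 = 384, leaving at least 422 − 384 = 38.
Since 38 ≥ 25, this is achievable: one at 38 and 4 at 96.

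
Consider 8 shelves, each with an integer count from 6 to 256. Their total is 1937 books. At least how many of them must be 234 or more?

4

If only k of them are at least 234, the other 8 − k are at most 233, so the total is at most k·256 + (8 − k)·233.
This must reach 1937, so k·256 + (8 − k)·233 ≥ 1937, giving k ≥ 4.
Exactly 4 works: 4 values at 256 and 4 at 233 total 1956; lower one of the high values by 19 (still ≥ 234) to hit 1937.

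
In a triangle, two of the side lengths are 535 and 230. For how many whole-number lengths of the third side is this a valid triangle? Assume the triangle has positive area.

459

The triangle inequality gives |535 − 230| < c < 535 + 230, i.e. 305 < c < 765.
So c can be any integer from 306 to 764: 459 values.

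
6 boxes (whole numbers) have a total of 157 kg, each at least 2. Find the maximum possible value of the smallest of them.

The 6 values sum to 157, so their minimum is at most ⌊157/6⌋ = 26.
Achievable: 5 of them at 26 and 1 at 27 total 157.

26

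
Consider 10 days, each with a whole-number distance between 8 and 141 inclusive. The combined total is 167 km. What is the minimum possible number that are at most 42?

8

Let j be the number exceeding 42. Then the total is ≥ 43·j + 8·(10 − j) = 80 + 35j.
So 35j ≤ 87 and j ≤ 2; hence at least 10 − 2 = 8 are ≤ 42.
Exactly 8 works: 8 values at 8 and 2 at 43 total 150; raise one of the low values by 17 (still ≤ 42) to hit 167.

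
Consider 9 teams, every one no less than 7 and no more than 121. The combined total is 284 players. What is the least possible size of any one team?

7

Minimizing one value means maximizing the remaining 8.
The other 8 can take up 8 × 121 = 968 ≥ 284 − 7, so one team can sit at its floor of 7.
Achievable: one at 7 and the other 8 totalling 277, which fits since 8 × 7 ≤ 277 ≤ 8 × 121.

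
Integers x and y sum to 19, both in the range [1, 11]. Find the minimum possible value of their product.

88

xy = x(19 − x) is concave in x, so over [8, 11] it is minimized at an endpoint.
At the endpoint x = 8, y = 19 − 8 = 11, so xy = 8 × 11 = 88.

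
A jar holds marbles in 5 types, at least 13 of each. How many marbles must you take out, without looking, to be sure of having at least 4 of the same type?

16

In the worst case you draw 3 of each of the 5 types: 5 × 3 = 15.
One more forces 4 of some type, so 15 + 1 = 16.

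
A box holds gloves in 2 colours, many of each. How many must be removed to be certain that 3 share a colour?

5

In the worst case you draw 2 of each of the 2 colours: 2 × 2 = 4.
One more forces 3 of some colour, so 4 + 1 = 5.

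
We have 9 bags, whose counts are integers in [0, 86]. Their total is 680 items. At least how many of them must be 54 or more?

7

Suppose at most 9 − j of them reach 54; then j values are ≤ 53 and the rest ≤ 86.
The total is then ≤ 53·j + 86·(9 − j) = 774 − 33j. For this to be ≥ 680 we need j ≤ 2, so at least 9 − 2 = 7 must reach 54.
Exactly 7 works: 7 values at 86 and 2 at 53 total 708; lower one of the high values by 28 (still ≥ 54) to hit 680.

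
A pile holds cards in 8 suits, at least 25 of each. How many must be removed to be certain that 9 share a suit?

You could draw 8 of every suit without reaching 9 of any — 64 in all.
One more forces 9 of some suit, so 64 + 1 = 65.

65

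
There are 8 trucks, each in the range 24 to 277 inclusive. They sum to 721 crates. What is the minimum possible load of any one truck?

24

Minimizing one value means maximizing the remaining 7.
The other 7 can take up 7 × 277 = 1939 ≥ 721 − 24, so one truck can sit at its floor of 24.
Achievable: one at 24 and the other 7 totalling 697, which fits since 7 × 24 ≤ 697 ≤ 7 × 277.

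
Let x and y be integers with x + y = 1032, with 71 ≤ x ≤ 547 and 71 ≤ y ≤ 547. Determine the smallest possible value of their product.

xy = x(1032 − x) is concave in x, so over [485, 547] it is minimized at an endpoint.
The extreme feasible split is x = 485, y = 547, giving xy = 265295.

265295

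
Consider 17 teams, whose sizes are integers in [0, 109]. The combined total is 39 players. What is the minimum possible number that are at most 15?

Let j be the number exceeding 15. Then the total is ≥ 16·j + 0·(17 − j) = 0 + 16j.
So 16j ≤ 39 and j ≤ 2; hence at least 17 − 2 = 15 are ≤ 15.
Exactly 15 works: 15 values at 0 and 2 at 16 total 32; raise one of the low values by 7 (still ≤ 15) to hit 39.

15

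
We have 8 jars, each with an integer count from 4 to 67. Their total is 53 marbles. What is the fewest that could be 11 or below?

6

Each value above 11 is at least 12, contributing at least 12 − 4 = 8 above the floor 4.
The sum exceeds the floor total 32 by 21, so at most ⌊21/8⌋ = 2 exceed 11, and at least 6 are ≤ 11.
Exactly 6 works: 6 values at 4 and 2 at 12 total 48; raise one of the low values by 5 (still ≤ 11) to hit 53.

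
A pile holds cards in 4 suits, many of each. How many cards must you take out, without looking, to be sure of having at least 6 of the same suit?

21

You could draw 5 of every suit without reaching 6 of any — 20 in all.
One more forces 6 of some suit, so 20 + 1 = 21.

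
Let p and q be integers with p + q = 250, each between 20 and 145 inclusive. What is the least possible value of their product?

For a fixed sum, pq is smallest when p and q are as far apart as possible.
At the endpoint p = 105, q = 250 − 105 = 145, so pq = 105 × 145 = 15225.

15225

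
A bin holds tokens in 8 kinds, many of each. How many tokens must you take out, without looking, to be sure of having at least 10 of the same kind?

73

In the worst case you draw 9 of each of the 8 kinds: 8 × 9 = 72.
One more forces 10 of some kind, so 72 + 1 = 73.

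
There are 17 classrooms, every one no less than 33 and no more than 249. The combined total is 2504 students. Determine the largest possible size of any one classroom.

To make one classroom as large as possible, make the other 16 as small as possible.
The other 16 contribute at least 16 × 33 = 528, leaving at most 2504 − 528 = 1976.
But each classroom is capped at 249, so the maximum is 249.
Achievable: one at 249 and the other 16 totalling 2255, which fits since 16 × 33 ≤ 2255 ≤ 16 × 249.

249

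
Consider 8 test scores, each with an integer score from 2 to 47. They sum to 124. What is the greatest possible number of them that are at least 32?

If k of the values are ≥ 32, the total is ≥ 32k + 2(8 − k).
Setting 32k + 2(8 − k) ≤ 124 gives 30k ≤ 108, so k ≤ 3.
k = 3 is achieved by 3 values at 32 and 5 at 2, total 106; add 18 to one value (staying below 32) to reach 124.

3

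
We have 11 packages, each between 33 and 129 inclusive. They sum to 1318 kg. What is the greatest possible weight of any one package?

129

To make one package as large as possible, make the other 10 as small as possible.
The other 10 contribute at least 10 × 33 = 330, leaving at most 1318 − 330 = 988.
But each package is capped at 129, so the maximum is 129.
Achievable: one at 129 and the other 10 totalling 1189, which fits since 10 × 33 ≤ 1189 ≤ 10 × 129.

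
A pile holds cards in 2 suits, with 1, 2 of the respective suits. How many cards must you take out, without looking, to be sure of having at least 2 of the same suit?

In the worst case you take as many as possible of each suit without reaching 2: 1 + 1 = 2.
The next one must give 2 of some suit, so 2 + 1 = 3.

3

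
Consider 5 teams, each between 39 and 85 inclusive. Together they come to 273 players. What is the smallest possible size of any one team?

39

To make one team as small as possible, make the other 4 as large as possible.
The other 4 can take up 4 × 85 = 340 ≥ 273 − 39, so one team can sit at its floor of 39.
Achievable: one at 39 and the other 4 totalling 234, which fits since 4 × 39 ≤ 234 ≤ 4 × 85.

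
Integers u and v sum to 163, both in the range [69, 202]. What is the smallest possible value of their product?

6486

uv = u(163 − u) is concave in u, so over [69, 94] it is minimized at an endpoint.
The extreme feasible split is u = 69, v = 94, giving uv = 6486.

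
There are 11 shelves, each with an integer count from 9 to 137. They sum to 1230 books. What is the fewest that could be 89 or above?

If only k of them are at least 89, the other 11 − k are at most 88, so the total is at most k·137 + (11 − k)·88.
This must reach 1230, so k·137 + (11 − k)·88 ≥ 1230, giving k ≥ 6.
Exactly 6 works: 6 values at 137 and 5 at 88 total 1262; lower one of the high values by 32 (still ≥ 89) to hit 1230.

6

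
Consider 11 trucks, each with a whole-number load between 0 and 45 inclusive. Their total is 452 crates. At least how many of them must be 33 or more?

If only k of them are at least 33, the other 11 − k are at most 32, so the total is at most k·45 + (11 − k)·32.
This must reach 452, so k·45 + (11 − k)·32 ≥ 452, giving k ≥ 8.
Exactly 8 works: 8 values at 45 and 3 at 32 total 456; lower one of the high values by 4 (still ≥ 33) to hit 452.

8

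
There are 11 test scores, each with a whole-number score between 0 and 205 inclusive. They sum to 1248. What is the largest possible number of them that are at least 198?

Suppose k of them are at least 198. Those contribute at least 198 each and the other 11 − k at least 0 each.
So the total is at least 198k + 0(11 − k) = 0 + 198k. This must be ≤ 1248, giving k ≤ 6.
k = 6 is achieved by 6 values at 198 and 5 at 0, total 1188; add 60 to one value (staying below 198) to reach 1248.

6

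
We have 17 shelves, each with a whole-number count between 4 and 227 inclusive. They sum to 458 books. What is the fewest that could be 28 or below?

If only k of them are at most 28, the other 17 − k are at least 29, so the total is at least (17 − k)·29 + k·4.
This is ≤ 458, so (17 − k)·29 + 4k ≤ 458, which gives k ≥ 2.
Exactly 2 works: 2 values at 4 and 15 at 29 total 443; raise one of the low values by 15 (still ≤ 28) to hit 458.

2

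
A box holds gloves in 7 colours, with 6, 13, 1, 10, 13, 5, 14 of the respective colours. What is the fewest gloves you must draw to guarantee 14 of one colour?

62

In the worst case you take as many as possible of each colour without reaching 14: 6 + 13 + 1 + 10 + 13 + 5 + 13 = 61.
The next one must give 14 of some colour, so 61 + 1 = 62.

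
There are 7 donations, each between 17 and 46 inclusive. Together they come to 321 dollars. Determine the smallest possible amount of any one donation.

45

To make one donation as small as possible, make the other 6 as large as possible.
The other 6 contribute at most 6 × 46 = 276, leaving at least 321 − 276 = 45.
Since 45 ≥ 17, this is achievable: one at 45 and 6 at 46.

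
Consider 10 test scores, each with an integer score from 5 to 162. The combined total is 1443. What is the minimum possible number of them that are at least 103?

Each value short of 103 is at most 102, costing at least 162 − 102 = 60 against the maximum total of 1620.
We can afford to lose at most 1620 − 1443 = 177, so at most ⌊177/60⌋ = 2 fall short, and at least 8 are ≥ 103.
Exactly 8 works: 8 values at 162 and 2 at 102 total 1500; lower one of the high values by 57 (still ≥ 103) to hit 1443.

8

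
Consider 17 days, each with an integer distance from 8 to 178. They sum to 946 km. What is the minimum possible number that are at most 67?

Let j be the number exceeding 67. Then the total is ≥ 68·j + 8·(17 − j) = 136 + 60j.
So 60j ≤ 810 and j ≤ 13; hence at least 17 − 13 = 4 are ≤ 67.
Exactly 4 works: 4 values at 8 and 13 at 68 total 916; raise one of the low values by 30 (still ≤ 67) to hit 946.

4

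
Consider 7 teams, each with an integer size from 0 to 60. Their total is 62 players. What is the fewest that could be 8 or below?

Let j be the number exceeding 8. Then the total is ≥ 9·j + 0·(7 − j) = 0 + 9j.
So 9j ≤ 62 and j ≤ 6; hence at least 7 − 6 = 1 are ≤ 8.
Exactly 1 works: 1 value at 0 and 6 at 9 total 54; raise one of the low values by 8 (still ≤ 8) to hit 62.

1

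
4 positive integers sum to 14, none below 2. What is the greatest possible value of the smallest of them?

The average is 14/4 < 4, so some value is ≤ 3.
Taking 2 copies of 3 and 2 copies of 4 gives exactly 14, so 3 is attained.

3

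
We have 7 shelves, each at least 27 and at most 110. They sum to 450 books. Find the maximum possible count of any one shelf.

110

To make one shelf as large as possible, make the other 6 as small as possible.
The other 6 contribute at least 6 × 27 = 162, leaving at most 450 − 162 = 288.
But each shelf is capped at 110, so the maximum is 110.
Achievable: one at 110 and the other 6 totalling 340, which fits since 6 × 27 ≤ 340 ≤ 6 × 110.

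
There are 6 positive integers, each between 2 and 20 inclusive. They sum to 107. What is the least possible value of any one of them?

To make one integer as small as possible, make the other 5 as large as possible.
The other 5 contribute at most 5 × 20 = 100, leaving at least 107 − 100 = 7.
Since 7 ≥ 2, this is achievable: one at 7 and 5 at 20.

7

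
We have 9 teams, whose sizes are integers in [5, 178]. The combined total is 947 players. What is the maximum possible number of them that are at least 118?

Suppose k of them are at least 118. Those contribute at least 118 each and the other 9 − k at least 5 each.
So the total is at least 118k + 5(9 − k) = 45 + 113k. This must be ≤ 947, giving k ≤ 7.
k = 7 is achieved by 7 values at 118 and 2 at 5, total 836; add 111 to one value (staying below 118) to reach 947.

7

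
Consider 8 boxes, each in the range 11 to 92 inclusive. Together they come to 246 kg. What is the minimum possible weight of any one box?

11

Minimizing one value means maximizing the remaining 7.
The other 7 can take up 7 × 92 = 644 ≥ 246 − 11, so one box can sit at its floor of 11.
Achievable: one at 11 and the other 7 totalling 235, which fits since 7 × 11 ≤ 235 ≤ 7 × 92.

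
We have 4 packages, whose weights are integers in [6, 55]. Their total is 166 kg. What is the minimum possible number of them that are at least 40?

1

Suppose at most 4 − j of them reach 40; then j values are ≤ 39 and the rest ≤ 55.
The total is then ≤ 39·j + 55·(4 − j) = 220 − 16j. For this to be ≥ 166 we need j ≤ 3, so at least 4 − 3 = 1 must reach 40.
Exactly 1 works: 1 value at 55 and 3 at 39 total 172; lower one of the high values by 6 (still ≥ 40) to hit 166.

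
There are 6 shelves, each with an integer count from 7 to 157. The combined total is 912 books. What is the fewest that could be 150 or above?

If only k of them are at least 150, the other 6 − k are at most 149, so the total is at most k·157 + (6 − k)·149.
This must reach 912, so k·157 + (6 − k)·149 ≥ 912, giving k ≥ 3.
Exactly 3 works: 3 values at 157 and 3 at 149 total 918; lower one of the high values by 6 (still ≥ 150) to hit 912.

3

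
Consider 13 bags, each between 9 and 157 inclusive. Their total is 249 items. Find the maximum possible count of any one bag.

Maximizing one value means minimizing the remaining 12.
The other 12 contribute at least 12 × 9 = 108, leaving at most 249 − 108 = 141.
Since 141 ≤ 157, this is achievable: one at 141 and 12 at 9.

141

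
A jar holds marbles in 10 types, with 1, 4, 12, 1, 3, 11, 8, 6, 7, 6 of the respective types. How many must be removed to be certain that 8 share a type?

50

In the worst case you take as many as possible of each type without reaching 8: 1 + 4 + 7 + 1 + 3 + 7 + 7 + 6 + 7 + 6 = 49.
The next one must give 8 of some type, so 49 + 1 = 50.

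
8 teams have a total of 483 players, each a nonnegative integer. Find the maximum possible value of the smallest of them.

60

If every one of the 8 were at least 61, the total would be at least 8 × 61 = 488 > 483.
Equality holds with 5 values of 60 and 3 values of 61.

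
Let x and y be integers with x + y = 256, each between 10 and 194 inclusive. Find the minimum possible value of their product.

12028

xy = x(256 − x) is concave in x, so over [62, 194] it is minimized at an endpoint.
At the endpoint x = 62, y = 256 − 62 = 194, so xy = 62 × 194 = 12028.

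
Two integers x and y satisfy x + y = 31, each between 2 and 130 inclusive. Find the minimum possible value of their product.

58

For a fixed sum, xy is smallest when x and y are as far apart as possible.
At the endpoint x = 2, y = 31 − 2 = 29, so xy = 2 × 29 = 58.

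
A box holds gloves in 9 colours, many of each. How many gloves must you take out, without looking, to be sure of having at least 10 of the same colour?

82

In the worst case you draw 9 of each of the 9 colours: 9 × 9 = 81.
One more forces 10 of some colour, so 81 + 1 = 82.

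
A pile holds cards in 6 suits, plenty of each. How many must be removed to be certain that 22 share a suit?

In the worst case you draw 21 of each of the 6 suits: 6 × 21 = 126.
One more forces 22 of some suit, so 126 + 1 = 127.

127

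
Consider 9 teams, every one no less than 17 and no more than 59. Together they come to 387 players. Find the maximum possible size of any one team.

59

Maximizing one value means minimizing the remaining 8.
The other 8 contribute at least 8 × 17 = 136, leaving at most 387 − 136 = 251.
But each team is capped at 59, so the maximum is 59.
Achievable: one at 59 and the other 8 totalling 328, which fits since 8 × 17 ≤ 328 ≤ 8 × 59.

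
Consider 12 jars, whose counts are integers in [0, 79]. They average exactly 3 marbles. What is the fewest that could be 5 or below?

The total is 12 × 3 = 36.
Each value above 5 is at least 6, contributing at least 6 − 0 = 6 above the floor 0.
The sum exceeds the floor total 0 by 36, so at most ⌊36/6⌋ = 6 exceed 5, and at least 6 are ≤ 5.
Exactly 6 works: 6 values at 0 and 6 at 6 total 36.

6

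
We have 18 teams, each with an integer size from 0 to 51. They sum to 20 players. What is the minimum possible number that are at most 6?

16

Each value above 6 is at least 7, contributing at least 7 − 0 = 7 above the floor 0.
The sum exceeds the floor total 0 by 20, so at most ⌊20/7⌋ = 2 exceed 6, and at least 16 are ≤ 6.
Exactly 16 works: 16 values at 0 and 2 at 7 total 14; raise one of the low values by 6 (still ≤ 6) to hit 20.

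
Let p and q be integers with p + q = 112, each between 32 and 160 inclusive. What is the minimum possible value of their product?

For a fixed sum, pq is smallest when p and q are as far apart as possible.
At the endpoint p = 32, q = 112 − 32 = 80, so pq = 32 × 80 = 2560.

2560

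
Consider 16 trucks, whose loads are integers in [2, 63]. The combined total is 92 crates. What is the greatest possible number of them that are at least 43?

1

If k of the values are ≥ 43, the total is ≥ 43k + 2(16 − k).
Setting 43k + 2(16 − k) ≤ 92 gives 41k ≤ 60, so k ≤ 1.
k = 1 is achieved by 1 value at 43 and 15 at 2, total 73; add 19 to one value (staying below 43) to reach 92.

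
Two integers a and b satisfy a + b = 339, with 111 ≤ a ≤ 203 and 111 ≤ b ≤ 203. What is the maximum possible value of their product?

ab = a(339 − a) is maximized when a is as near 339/2 as the bounds allow.
Taking a = 169 and b = 170 (both in [111, 203]) gives ab = 28730.

28730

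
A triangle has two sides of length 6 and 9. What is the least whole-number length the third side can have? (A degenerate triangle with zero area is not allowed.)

4

The third side must exceed |6 − 9| = 3.
The smallest integer above 3 is 4.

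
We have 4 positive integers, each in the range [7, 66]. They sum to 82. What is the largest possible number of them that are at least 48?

1

If k of the values are ≥ 48, the total is ≥ 48k + 7(4 − k).
Setting 48k + 7(4 − k) ≤ 82 gives 41k ≤ 54, so k ≤ 1.
k = 1 is achieved by 1 value at 48 and 3 at 7, total 69; add 13 to one value (staying below 48) to reach 82.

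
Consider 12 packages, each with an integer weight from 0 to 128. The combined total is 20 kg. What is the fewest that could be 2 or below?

6

If only k of them are at most 2, the other 12 − k are at least 3, so the total is at least (12 − k)·3 + k·0.
This is ≤ 20, so (12 − k)·3 + 0k ≤ 20, which gives k ≥ 6.
Exactly 6 works: 6 values at 0 and 6 at 3 total 18; raise one of the low values by 2 (still ≤ 2) to hit 20.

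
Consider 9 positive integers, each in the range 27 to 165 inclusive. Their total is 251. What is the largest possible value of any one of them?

35

To make one integer as large as possible, make the other 8 as small as possible.
The other 8 contribute at least 8 × 27 = 216, leaving at most 251 − 216 = 35.
Since 35 ≤ 165, this is achievable: one at 35 and 8 at 27.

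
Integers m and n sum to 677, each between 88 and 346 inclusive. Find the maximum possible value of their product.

114582

With m + n fixed, mn peaks when the two are closest together.
Taking m = 338 and n = 339 (both in [88, 346]) gives mn = 114582.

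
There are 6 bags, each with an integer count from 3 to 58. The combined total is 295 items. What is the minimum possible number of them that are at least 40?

4

Suppose at most 6 − j of them reach 40; then j values are ≤ 39 and the rest ≤ 58.
The total is then ≤ 39·j + 58·(6 − j) = 348 − 19j. For this to be ≥ 295 we need j ≤ 2, so at least 6 − 2 = 4 must reach 40.
Exactly 4 works: 4 values at 58 and 2 at 39 total 310; lower one of the high values by 15 (still ≥ 40) to hit 295.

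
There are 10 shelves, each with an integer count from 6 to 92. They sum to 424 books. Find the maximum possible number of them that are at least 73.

If k of the values are ≥ 73, the total is ≥ 73k + 6(10 − k).
Setting 73k + 6(10 − k) ≤ 424 gives 67k ≤ 364, so k ≤ 5.
k = 5 is achieved by 5 values at 73 and 5 at 6, total 395; add 29 to one value (staying below 73) to reach 424.

5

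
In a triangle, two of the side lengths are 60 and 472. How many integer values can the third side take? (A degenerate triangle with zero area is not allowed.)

119

The triangle inequality gives |60 − 472| < c < 60 + 472, i.e. 412 < c < 532.
So c can be any integer from 413 to 531: 119 values.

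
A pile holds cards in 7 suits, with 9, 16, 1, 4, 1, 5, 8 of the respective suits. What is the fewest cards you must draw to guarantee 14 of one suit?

In the worst case you take as many as possible of each suit without reaching 14: 9 + 13 + 1 + 4 + 1 + 5 + 8 = 41.
The next one must give 14 of some suit, so 41 + 1 = 42.

42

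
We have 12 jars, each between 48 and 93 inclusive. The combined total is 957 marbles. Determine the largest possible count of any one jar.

93

To make one jar as large as possible, make the other 11 as small as possible.
The other 11 contribute at least 11 × 48 = 528, leaving at most 957 − 528 = 429.
But each jar is capped at 93, so the maximum is 93.
Achievable: one at 93 and the other 11 totalling 864, which fits since 11 × 48 ≤ 864 ≤ 11 × 93.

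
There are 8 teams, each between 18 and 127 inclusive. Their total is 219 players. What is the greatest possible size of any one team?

To make one team as large as possible, make the other 7 as small as possible.
The other 7 contribute at least 7 × 18 = 126, leaving at most 219 − 126 = 93.
Since 93 ≤ 127, this is achievable: one at 93 and 7 at 18.

93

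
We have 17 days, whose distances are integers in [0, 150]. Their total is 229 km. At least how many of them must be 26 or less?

If only k of them are at most 26, the other 17 − k are at least 27, so the total is at least (17 − k)·27 + k·0.
This is ≤ 229, so (17 − k)·27 + 0k ≤ 229, which gives k ≥ 9.
Exactly 9 works: 9 values at 0 and 8 at 27 total 216; raise one of the low values by 13 (still ≤ 26) to hit 229.

9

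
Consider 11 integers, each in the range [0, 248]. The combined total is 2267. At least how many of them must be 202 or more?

If only k of them are at least 202, the other 11 − k are at most 201, so the total is at most k·248 + (11 − k)·201.
This must reach 2267, so k·248 + (11 − k)·201 ≥ 2267, giving k ≥ 2.
Exactly 2 works: 2 values at 248 and 9 at 201 total 2305; lower one of the high values by 38 (still ≥ 202) to hit 2267.

2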